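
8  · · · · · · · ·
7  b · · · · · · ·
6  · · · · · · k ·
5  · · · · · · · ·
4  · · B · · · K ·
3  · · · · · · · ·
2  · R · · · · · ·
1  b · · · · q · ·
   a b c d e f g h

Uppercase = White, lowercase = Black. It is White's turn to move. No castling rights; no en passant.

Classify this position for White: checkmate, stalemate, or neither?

neither

White to move; white king on g4.
In check: no.
Legal moves for White include: Kh4, Kg3, Bg8, Bf7+, Be6, Ba6, Bd5, Bb5, Bd3+, Bb3, Be2, Ba2, Bxf1, Rb8, Rb7, Rb6+, Rb5, Rb4, ... (list truncated; more exist).
White has legal moves and is not in check → neither.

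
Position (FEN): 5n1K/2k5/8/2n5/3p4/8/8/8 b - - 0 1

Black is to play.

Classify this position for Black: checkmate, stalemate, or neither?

neither

Black to move; black king on c7.
In check: no.
Legal moves for Black include: Nh7, Nfd7, Ng6+, Nfe6, Kd8, Kc8, Kb8, Kd7, Kb7, Kd6, Kc6, Kb6, Ncd7, Nb7, Nce6, Na6, Ne4, Na4, ... (list truncated; more exist).
Black has legal moves and is not in check → neither.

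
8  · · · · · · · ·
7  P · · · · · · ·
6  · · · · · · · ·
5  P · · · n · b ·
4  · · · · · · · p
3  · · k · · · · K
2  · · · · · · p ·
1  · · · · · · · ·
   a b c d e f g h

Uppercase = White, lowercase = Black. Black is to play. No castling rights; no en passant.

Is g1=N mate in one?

After g1=N: white king on h3; in check: yes, from the black knight on g1.
White has 2 legal replies: Kh2, Kg2.
In check but a legal move exists → not checkmate.

no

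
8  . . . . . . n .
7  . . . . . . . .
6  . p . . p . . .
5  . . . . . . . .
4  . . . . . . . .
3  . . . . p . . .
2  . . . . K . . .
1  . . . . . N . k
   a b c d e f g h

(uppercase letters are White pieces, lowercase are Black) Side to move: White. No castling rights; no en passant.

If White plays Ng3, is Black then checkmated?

After Ng3: black king on h1; in check: yes, from the white knight on g3.
Black has 3 legal replies: Kh2, Kg2, Kg1.
In check but a legal move exists → not checkmate.

no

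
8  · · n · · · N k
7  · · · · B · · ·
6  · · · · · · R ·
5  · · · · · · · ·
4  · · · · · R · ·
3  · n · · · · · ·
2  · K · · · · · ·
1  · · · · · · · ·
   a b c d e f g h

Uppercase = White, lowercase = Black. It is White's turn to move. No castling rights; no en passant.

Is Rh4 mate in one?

yes

After Rh4: black king on h8; in check: yes, from the white rook on h4.
King squares — g7: attacked by Rg6; h7: attacked by Rh4; g8: attacked by Rg6.
Black has no legal moves → checkmate.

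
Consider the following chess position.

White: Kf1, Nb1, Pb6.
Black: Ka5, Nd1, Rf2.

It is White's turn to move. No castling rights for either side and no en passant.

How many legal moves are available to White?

White to move; king on f1.
In check: yes, from the black rook on f2.
Legal moves: Kg1, Ke1.
Count: 2.

2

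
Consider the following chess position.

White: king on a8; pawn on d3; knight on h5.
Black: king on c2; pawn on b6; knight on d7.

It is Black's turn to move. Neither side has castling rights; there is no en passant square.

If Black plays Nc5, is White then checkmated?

no

After Nc5: white king on a8; in check: no.
White is not in check, so this cannot be checkmate.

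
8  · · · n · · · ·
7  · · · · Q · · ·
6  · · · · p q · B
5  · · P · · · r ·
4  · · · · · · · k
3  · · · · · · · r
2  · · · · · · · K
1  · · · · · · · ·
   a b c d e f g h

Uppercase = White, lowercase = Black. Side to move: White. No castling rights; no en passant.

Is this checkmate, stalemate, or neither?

checkmate

White to move; white king on h2.
In check: yes, from the black rook on h3.
King squares — g1: attacked by Rg5; h1: attacked by Rh3; g2: attacked by Rg5; g3: attacked by Rh3; h3: attacked by Kh4.
Legal moves for White: none.
In check with no legal moves → checkmate.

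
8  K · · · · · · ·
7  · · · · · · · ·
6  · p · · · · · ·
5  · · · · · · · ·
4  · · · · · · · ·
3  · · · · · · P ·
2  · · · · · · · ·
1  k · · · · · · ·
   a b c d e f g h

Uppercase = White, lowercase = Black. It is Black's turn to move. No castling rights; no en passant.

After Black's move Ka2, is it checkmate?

no

After Ka2: white king on a8; in check: no.
White is not in check, so this cannot be checkmate.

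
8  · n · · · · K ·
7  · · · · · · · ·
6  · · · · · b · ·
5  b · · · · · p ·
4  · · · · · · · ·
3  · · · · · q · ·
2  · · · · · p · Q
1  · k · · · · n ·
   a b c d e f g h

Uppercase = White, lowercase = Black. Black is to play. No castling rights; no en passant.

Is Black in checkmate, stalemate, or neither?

Black to move; black king on b1.
In check: no.
Legal moves for Black include: Nd7, Nc6, Na6, Bh8, Bfd8, Bg7, Be7, Be5, Bd4, Bfc3, Bb2, Ba1, Bad8, Bc7, Bb6, Bb4, Bac3, Bd2, ... (list truncated; more exist).
Black has legal moves and is not in check → neither.

neither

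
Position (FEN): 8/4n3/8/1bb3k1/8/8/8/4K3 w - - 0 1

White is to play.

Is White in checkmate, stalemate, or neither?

neither

White to move; white king on e1.
In check: no.
Legal moves for White: Kd2, Kd1.
White has 2 legal moves and is not in check → neither.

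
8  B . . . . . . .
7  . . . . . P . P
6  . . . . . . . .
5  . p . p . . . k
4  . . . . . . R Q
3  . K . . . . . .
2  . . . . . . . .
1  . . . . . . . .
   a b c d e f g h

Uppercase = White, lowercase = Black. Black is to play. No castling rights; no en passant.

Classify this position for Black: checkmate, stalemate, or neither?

Black to move; black king on h5.
In check: yes, from the white queen on h4.
King squares — g4: attacked by Qh4; h4: attacked by Rg4; g5: attacked by Rg4; g6: attacked by Rg4; h6: attacked by Qh4.
Legal moves for Black: none.
In check with no legal moves → checkmate.

checkmate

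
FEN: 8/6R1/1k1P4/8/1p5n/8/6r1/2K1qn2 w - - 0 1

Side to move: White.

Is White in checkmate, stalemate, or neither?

checkmate

White to move; white king on c1.
In check: yes, from the black queen on e1.
King squares — b1: attacked by Qe1; d1: attacked by Qe1; b2: attacked by Rg2; c2: attacked by Rg2; d2: attacked by Qe1.
Legal moves for White: none.
In check with no legal moves → checkmate.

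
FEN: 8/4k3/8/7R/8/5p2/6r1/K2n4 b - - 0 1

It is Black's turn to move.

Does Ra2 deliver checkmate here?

no

After Ra2: white king on a1; in check: yes, from the black rook on a2.
White has 2 legal replies: Kxa2, Kb1.
In check but a legal move exists → not checkmate.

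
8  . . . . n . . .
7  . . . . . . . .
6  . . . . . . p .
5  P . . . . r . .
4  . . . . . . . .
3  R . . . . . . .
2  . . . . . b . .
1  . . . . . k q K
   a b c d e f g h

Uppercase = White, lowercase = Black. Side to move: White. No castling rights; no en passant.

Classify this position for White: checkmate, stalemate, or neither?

checkmate

White to move; white king on h1.
In check: yes, from the black queen on g1.
King squares — g1: attacked by Kf1; g2: attacked by Kf1; h2: attacked by Qg1.
Legal moves for White: none.
In check with no legal moves → checkmate.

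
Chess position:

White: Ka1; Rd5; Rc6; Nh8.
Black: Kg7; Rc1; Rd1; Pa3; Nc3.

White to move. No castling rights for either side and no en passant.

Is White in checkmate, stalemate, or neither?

White to move; white king on a1.
In check: yes, from the black rook on c1.
King squares — b1: attacked by Rc1; a2: attacked by Nc3; b2: attacked by Pa3.
Legal moves for White: none.
In check with no legal moves → checkmate.

checkmate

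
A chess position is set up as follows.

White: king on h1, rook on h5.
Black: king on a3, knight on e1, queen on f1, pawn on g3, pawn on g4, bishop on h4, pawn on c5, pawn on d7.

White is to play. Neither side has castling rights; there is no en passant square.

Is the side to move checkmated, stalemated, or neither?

White to move; white king on h1.
In check: yes, from the black queen on f1.
King squares — g1: attacked by Qf1; g2: attacked by Ne1; h2: attacked by Pg3.
Legal moves for White: none.
In check with no legal moves → checkmate.

checkmate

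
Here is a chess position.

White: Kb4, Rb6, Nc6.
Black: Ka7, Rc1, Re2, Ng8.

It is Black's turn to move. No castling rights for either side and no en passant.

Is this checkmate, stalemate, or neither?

neither

Black to move; black king on a7.
In check: yes, from the white knight on c6.
Legal moves for Black: Ka8, Kxb6, Rxc6.
Black is in check but has 3 legal moves → neither.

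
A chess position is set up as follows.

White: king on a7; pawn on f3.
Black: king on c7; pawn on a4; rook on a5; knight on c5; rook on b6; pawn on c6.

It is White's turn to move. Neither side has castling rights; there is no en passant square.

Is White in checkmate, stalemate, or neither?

White to move; white king on a7.
In check: yes, from the black rook on a5.
King squares — a6: attacked by Ra5; b6: attacked by Kc7; b7: attacked by Nc5; a8: attacked by Ra5; b8: attacked by Rb6.
Legal moves for White: none.
In check with no legal moves → checkmate.

checkmate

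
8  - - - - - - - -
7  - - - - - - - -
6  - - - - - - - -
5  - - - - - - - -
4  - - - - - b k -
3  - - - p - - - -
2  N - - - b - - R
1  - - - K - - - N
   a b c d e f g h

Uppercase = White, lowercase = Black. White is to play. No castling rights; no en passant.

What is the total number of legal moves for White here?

2

White to move; king on d1.
In check: yes, from the black bishop on e2.
Legal moves: Ke1, Rxe2.
Count: 2.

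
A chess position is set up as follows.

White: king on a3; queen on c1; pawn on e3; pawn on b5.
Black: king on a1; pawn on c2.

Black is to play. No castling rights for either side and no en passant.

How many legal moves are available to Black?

0

Black to move; king on a1.
In check: yes, from the white queen on c1.
Legal moves: none.
Count: 0.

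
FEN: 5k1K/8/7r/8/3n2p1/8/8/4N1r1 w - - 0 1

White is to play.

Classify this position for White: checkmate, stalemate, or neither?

checkmate

White to move; white king on h8.
In check: yes, from the black rook on h6.
King squares — g7: attacked by Kf8; h7: attacked by Rh6; g8: attacked by Kf8.
Legal moves for White: none.
In check with no legal moves → checkmate.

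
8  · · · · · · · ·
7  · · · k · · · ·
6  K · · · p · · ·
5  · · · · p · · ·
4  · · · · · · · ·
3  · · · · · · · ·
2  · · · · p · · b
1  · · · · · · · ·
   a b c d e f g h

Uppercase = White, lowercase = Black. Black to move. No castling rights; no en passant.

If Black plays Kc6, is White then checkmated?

After Kc6: white king on a6; in check: no.
White is not in check, so this cannot be checkmate.

no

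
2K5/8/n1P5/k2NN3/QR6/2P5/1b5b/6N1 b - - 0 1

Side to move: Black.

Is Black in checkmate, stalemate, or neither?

checkmate

Black to move; black king on a5.
In check: yes, from the white queen on a4.
King squares — a4: attacked by Rb4; b4: attacked by Pc3; b5: attacked by Qa4; a6: own knight; b6: attacked by Rb4.
Legal moves for Black: none.
In check with no legal moves → checkmate.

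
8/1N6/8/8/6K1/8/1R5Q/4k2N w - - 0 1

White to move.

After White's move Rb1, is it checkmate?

After Rb1: black king on e1; in check: yes, from the white rook on b1.
King squares — d1: attacked by Rb1; f1: attacked by Rb1; d2: attacked by Qh2; e2: attacked by Qh2; f2: attacked by Nh1.
Black has no legal moves → checkmate.

yes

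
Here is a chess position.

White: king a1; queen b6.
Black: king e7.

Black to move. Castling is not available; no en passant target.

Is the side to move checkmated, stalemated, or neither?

Black to move; black king on e7.
In check: no.
Legal moves for Black: Kf8, Ke8, Kf7, Kd7.
Black has 4 legal moves and is not in check → neither.

neither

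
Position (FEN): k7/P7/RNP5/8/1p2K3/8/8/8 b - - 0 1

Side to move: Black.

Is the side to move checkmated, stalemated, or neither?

Black to move; black king on a8.
In check: yes, from the white knight on b6.
King squares — a7: attacked by Ra6; b7: attacked by Pc6; b8: attacked by Pa7.
Legal moves for Black: none.
In check with no legal moves → checkmate.

checkmate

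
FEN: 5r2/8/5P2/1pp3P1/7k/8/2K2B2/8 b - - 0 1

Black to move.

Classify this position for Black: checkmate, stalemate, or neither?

Black to move; black king on h4.
In check: yes, from the white bishop on f2.
King squares — g3: attacked by Bf2; h3: available; g4: available; g5: available; h5: available.
Legal moves for Black: Kh5, Kxg5, Kg4, Kh3.
Black is in check but has 4 legal moves → neither.

neither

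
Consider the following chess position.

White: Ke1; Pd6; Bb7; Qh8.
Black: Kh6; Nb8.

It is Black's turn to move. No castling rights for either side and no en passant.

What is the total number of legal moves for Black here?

2

Black to move; king on h6.
In check: yes, from the white queen on h8.
Legal moves: Kg6, Kg5.
Count: 2.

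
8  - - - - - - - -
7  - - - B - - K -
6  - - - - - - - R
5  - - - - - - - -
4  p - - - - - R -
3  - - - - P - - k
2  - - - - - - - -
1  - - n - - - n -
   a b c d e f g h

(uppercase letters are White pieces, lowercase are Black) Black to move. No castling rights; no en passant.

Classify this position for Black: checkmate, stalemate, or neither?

checkmate

Black to move; black king on h3.
In check: yes, from the white rook on h6.
King squares — g2: attacked by Rg4; h2: attacked by Rh6; g3: attacked by Rg4; g4: attacked by Bd7; h4: attacked by Rg4.
Legal moves for Black: none.
In check with no legal moves → checkmate.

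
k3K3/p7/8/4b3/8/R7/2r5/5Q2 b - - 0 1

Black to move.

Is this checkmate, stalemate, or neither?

neither

Black to move; black king on a8.
In check: no.
Legal moves for Black include: Kb8, Kb7, Bh8, Bb8, Bg7, Bc7, Bf6, Bd6, Bf4, Bd4, Bg3, Bc3, Bh2, Bb2, Ba1, Rc8+, Rc7, Rc6, ... (list truncated; more exist).
Black has legal moves and is not in check → neither.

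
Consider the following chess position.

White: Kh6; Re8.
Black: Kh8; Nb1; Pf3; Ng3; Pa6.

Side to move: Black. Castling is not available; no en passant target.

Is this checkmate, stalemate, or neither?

Black to move; black king on h8.
In check: yes, from the white rook on e8.
King squares — g7: attacked by Kh6; h7: attacked by Kh6; g8: attacked by Re8.
Legal moves for Black: none.
In check with no legal moves → checkmate.

checkmate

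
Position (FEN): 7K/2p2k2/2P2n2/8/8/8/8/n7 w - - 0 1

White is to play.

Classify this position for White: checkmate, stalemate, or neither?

White to move; white king on h8.
In check: no.
King squares — g7: attacked by Kf7; h7: attacked by Nf6; g8: attacked by Nf6.
Legal moves for White: none.
Not in check and no legal moves → stalemate.

stalemate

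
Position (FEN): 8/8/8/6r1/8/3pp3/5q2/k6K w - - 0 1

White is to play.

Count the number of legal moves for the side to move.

White to move; king on h1.
In check: no.
Legal moves: none.
Count: 0.

0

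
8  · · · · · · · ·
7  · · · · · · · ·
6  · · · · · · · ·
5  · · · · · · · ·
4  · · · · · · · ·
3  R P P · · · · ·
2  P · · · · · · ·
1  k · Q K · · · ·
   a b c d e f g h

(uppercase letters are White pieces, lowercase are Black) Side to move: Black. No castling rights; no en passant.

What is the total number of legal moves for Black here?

0

Black to move; king on a1.
In check: yes, from the white queen on c1.
Legal moves: none.
Count: 0.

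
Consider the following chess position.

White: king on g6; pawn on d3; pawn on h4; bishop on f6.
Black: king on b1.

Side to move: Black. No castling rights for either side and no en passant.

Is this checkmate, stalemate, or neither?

neither

Black to move; black king on b1.
In check: no.
Legal moves for Black: Kc2, Ka2, Kc1.
Black has 3 legal moves and is not in check → neither.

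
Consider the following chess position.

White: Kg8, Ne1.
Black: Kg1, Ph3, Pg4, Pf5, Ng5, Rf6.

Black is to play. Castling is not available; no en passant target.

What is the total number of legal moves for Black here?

Black to move; king on g1.
In check: no.
Legal moves: Rf8+, Rf7, Rh6, Rg6+, Re6, Rd6, Rc6, Rb6, Ra6, Nh7, Nf7, Ne6, Ne4, Nf3, Kh2, Kf2, Kh1, Kf1, f4, g3, h2.
Count: 21.

21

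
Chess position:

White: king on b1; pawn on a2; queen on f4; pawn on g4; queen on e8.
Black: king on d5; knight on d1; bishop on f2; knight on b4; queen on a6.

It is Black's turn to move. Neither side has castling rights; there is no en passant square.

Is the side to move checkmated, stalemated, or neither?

Black to move; black king on d5.
In check: no.
Legal moves for Black include: Qc8, Qa8, Qb7, Qa7, Qh6, Qg6+, Qf6, Qe6, Qd6, Qc6, Qb6, Qb5, Qa5, Qc4, Qa4, Qd3+, Qa3, Qe2, ... (list truncated; more exist).
Black has legal moves and is not in check → neither.

neither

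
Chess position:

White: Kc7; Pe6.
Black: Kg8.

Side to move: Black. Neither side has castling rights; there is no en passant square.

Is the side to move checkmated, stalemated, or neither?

Black to move; black king on g8.
In check: no.
Legal moves for Black: Kh8, Kf8, Kh7, Kg7.
Black has 4 legal moves and is not in check → neither.

neither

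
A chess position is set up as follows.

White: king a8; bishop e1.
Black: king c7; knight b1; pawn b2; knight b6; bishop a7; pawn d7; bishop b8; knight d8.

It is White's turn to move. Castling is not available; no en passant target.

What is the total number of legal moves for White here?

0

White to move; king on a8.
In check: yes, from the black knight on b6.
Legal moves: none.
Count: 0.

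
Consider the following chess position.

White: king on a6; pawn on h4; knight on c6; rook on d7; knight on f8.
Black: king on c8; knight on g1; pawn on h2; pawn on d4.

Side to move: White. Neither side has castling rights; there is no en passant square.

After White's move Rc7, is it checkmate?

After Rc7: black king on c8; in check: yes, from the white rook on c7.
Black has 1 legal reply: Kxc7.
In check but a legal move exists → not checkmate.

no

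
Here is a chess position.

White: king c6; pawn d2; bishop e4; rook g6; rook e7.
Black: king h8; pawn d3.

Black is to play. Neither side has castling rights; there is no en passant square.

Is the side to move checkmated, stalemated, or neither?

Black to move; black king on h8.
In check: no.
King squares — g7: attacked by Rg6; h7: attacked by Re7; g8: attacked by Rg6.
Legal moves for Black: none.
Not in check and no legal moves → stalemate.

stalemate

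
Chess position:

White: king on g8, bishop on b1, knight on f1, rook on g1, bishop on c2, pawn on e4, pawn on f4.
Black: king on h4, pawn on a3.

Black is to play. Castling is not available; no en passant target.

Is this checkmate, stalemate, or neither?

neither

Black to move; black king on h4.
In check: no.
Legal moves for Black: Kh5, Kh3, a2.
Black has 3 legal moves and is not in check → neither.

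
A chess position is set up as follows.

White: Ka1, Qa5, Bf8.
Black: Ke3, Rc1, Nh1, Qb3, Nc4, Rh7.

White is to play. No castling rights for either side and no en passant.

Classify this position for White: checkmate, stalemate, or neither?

White to move; white king on a1.
In check: yes, from the black rook on c1.
King squares — b1: attacked by Rc1; a2: attacked by Qb3; b2: attacked by Qb3.
Legal moves for White: none.
In check with no legal moves → checkmate.

checkmate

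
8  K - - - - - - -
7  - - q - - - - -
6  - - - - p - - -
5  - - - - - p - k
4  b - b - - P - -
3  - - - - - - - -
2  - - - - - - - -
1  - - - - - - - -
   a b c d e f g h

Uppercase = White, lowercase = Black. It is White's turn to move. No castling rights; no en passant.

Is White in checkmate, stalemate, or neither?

stalemate

White to move; white king on a8.
In check: no.
King squares — a7: attacked by Qc7; b7: attacked by Qc7; b8: attacked by Qc7.
Legal moves for White: none.
Not in check and no legal moves → stalemate.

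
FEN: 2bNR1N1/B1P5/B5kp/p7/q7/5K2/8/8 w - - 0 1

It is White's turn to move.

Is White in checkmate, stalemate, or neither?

White to move; white king on f3.
In check: no.
Legal moves for White include: Ne7+, Nxh6, Nf6, Rf8, Re7, Re6+, Re5, Re4, Re3, Re2, Re1, Nf7, Nb7, Ne6, Nc6, Bb8, Bb6, Bc5, ... (list truncated; more exist).
White has legal moves and is not in check → neither.

neither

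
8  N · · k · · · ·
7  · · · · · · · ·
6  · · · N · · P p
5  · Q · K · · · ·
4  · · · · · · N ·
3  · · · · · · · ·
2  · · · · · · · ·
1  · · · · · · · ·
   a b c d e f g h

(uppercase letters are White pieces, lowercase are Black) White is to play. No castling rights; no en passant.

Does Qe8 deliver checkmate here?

yes

After Qe8: black king on d8; in check: yes, from the white queen on e8.
King squares — c7: attacked by Na8; d7: attacked by Qe8; e7: attacked by Qe8; c8: attacked by Nd6; e8: attacked by Nd6.
Black has no legal moves → checkmate.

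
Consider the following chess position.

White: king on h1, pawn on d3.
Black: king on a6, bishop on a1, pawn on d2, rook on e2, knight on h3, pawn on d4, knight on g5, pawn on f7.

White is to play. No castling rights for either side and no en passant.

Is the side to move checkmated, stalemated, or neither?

stalemate

White to move; white king on h1.
In check: no.
King squares — g1: attacked by Nh3; g2: attacked by Re2; h2: attacked by Re2.
Legal moves for White: none.
Not in check and no legal moves → stalemate.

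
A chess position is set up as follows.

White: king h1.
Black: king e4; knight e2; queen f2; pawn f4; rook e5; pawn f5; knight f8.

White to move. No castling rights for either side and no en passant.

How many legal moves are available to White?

0

White to move; king on h1.
In check: no.
Legal moves: none.
Count: 0.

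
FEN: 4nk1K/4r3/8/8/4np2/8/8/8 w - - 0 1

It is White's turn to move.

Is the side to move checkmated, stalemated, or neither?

White to move; white king on h8.
In check: no.
King squares — g7: attacked by Re7; h7: attacked by Re7; g8: attacked by Kf8.
Legal moves for White: none.
Not in check and no legal moves → stalemate.

stalemate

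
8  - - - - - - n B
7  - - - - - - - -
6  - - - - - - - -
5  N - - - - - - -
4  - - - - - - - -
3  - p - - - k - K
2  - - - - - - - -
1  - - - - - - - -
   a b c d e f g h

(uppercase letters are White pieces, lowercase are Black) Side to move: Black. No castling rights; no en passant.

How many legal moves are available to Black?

Black to move; king on f3.
In check: no.
Legal moves: Ne7, Nh6, Nf6, Kf4, Ke4, Ke3, Kf2, Ke2, b2.
Count: 9.

9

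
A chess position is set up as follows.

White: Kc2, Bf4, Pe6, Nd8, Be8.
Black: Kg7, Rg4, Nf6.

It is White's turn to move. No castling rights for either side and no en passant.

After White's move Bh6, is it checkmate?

no

After Bh6: black king on g7; in check: yes, from the white bishop on h6.
Black has 4 legal replies: Kh8, Kg8, Kh7, Kxh6.
In check but a legal move exists → not checkmate.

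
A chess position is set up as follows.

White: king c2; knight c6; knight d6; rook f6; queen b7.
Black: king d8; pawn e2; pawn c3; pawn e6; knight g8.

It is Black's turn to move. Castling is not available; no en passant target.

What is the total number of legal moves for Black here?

Black to move; king on d8.
In check: yes, from the white knight on c6.
Legal moves: none.
Count: 0.

0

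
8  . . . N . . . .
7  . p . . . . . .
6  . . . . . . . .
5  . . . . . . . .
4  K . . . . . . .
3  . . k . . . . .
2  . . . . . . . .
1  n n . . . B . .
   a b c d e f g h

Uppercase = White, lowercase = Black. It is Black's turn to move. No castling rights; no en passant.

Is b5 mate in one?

no

After b5: white king on a4; in check: yes, from the black pawn on b5.
White has 3 legal replies: Kxb5, Ka5, Bxb5.
In check but a legal move exists → not checkmate.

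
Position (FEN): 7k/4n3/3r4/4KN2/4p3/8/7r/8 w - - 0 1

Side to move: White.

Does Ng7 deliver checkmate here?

no

After Ng7: black king on h8; in check: no.
Black is not in check, so this cannot be checkmate.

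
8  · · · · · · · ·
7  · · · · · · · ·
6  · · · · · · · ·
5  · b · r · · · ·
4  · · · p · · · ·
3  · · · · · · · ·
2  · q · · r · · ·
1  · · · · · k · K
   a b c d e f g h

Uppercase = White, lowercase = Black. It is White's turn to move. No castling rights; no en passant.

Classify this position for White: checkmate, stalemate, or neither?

stalemate

White to move; white king on h1.
In check: no.
King squares — g1: attacked by Kf1; g2: attacked by Kf1; h2: attacked by Re2.
Legal moves for White: none.
Not in check and no legal moves → stalemate.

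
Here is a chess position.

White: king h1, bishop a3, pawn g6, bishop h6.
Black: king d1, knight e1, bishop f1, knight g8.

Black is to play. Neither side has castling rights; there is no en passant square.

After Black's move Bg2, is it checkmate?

no

After Bg2: white king on h1; in check: yes, from the black bishop on g2.
White has 2 legal replies: Kh2, Kg1.
In check but a legal move exists → not checkmate.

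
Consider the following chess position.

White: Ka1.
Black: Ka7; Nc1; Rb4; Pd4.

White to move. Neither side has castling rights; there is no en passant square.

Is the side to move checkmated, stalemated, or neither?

White to move; white king on a1.
In check: no.
King squares — b1: attacked by Rb4; a2: attacked by Nc1; b2: attacked by Rb4.
Legal moves for White: none.
Not in check and no legal moves → stalemate.

stalemate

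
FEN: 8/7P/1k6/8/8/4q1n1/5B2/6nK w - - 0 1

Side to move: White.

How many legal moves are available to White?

4

White to move; king on h1.
In check: yes, from the black knight on g3.
Legal moves: Kh2, Kg2, Kxg1, Bxg3.
Count: 4.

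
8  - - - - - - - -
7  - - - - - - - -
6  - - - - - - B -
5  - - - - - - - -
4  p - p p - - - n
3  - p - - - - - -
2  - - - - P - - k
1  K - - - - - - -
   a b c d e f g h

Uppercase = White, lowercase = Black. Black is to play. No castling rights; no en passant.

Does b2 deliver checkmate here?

no

After b2: white king on a1; in check: yes, from the black pawn on b2.
White has 3 legal replies: Kxb2, Ka2, Kb1.
In check but a legal move exists → not checkmate.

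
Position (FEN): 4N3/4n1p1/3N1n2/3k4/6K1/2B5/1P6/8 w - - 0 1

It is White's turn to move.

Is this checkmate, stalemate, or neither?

neither

White to move; white king on g4.
In check: yes, from the black knight on f6.
Legal moves for White: Kg5, Kh4, Kf4, Kh3, Kg3, Kf3, Nxf6+, Bxf6.
White is in check but has 8 legal moves → neither.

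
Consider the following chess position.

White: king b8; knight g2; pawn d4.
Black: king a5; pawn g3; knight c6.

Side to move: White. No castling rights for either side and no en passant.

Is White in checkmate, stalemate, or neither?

White to move; white king on b8.
In check: yes, from the black knight on c6.
Legal moves for White: Kc8, Ka8, Kc7, Kb7.
White is in check but has 4 legal moves → neither.

neither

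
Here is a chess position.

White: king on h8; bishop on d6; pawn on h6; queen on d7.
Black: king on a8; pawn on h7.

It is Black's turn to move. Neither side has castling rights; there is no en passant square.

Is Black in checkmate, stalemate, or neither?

Black to move; black king on a8.
In check: no.
King squares — a7: attacked by Qd7; b7: attacked by Qd7; b8: attacked by Bd6.
Legal moves for Black: none.
Not in check and no legal moves → stalemate.

stalemate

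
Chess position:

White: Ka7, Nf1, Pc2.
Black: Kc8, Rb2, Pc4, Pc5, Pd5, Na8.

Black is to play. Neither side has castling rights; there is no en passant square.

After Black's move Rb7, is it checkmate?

no

After Rb7: white king on a7; in check: yes, from the black rook on b7.
White has 2 legal replies: Kxa8, Ka6.
In check but a legal move exists → not checkmate.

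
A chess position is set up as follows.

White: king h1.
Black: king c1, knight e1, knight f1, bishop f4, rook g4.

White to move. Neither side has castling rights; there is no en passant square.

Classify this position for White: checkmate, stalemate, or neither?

White to move; white king on h1.
In check: no.
King squares — g1: attacked by Rg4; g2: attacked by Ne1; h2: attacked by Nf1.
Legal moves for White: none.
Not in check and no legal moves → stalemate.

stalemate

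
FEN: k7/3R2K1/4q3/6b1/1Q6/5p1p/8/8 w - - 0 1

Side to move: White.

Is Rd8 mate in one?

no

After Rd8: black king on a8; in check: yes, from the white rook on d8.
Black has 3 legal replies: Ka7, Qc8, Bxd8.
In check but a legal move exists → not checkmate.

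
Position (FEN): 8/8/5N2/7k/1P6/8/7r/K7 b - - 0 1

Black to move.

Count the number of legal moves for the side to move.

4

Black to move; king on h5.
In check: yes, from the white knight on f6.
Legal moves: Kh6, Kg6, Kg5, Kh4.
Count: 4.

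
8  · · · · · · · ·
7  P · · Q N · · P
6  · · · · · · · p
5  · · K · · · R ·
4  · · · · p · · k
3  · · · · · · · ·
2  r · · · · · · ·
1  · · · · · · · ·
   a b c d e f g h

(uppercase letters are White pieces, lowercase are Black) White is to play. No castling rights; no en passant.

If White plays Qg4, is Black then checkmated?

After Qg4: black king on h4; in check: yes, from the white queen on g4.
King squares — g3: attacked by Qg4; h3: attacked by Qg4; g4: attacked by Rg5; g5: attacked by Qg4; h5: attacked by Qg4.
Black has no legal moves → checkmate.

yes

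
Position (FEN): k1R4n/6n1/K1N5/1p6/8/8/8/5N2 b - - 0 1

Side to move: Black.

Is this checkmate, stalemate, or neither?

Black to move; black king on a8.
In check: yes, from the white rook on c8.
King squares — a7: attacked by Ka6; b7: attacked by Ka6; b8: attacked by Nc6.
Legal moves for Black: none.
In check with no legal moves → checkmate.

checkmate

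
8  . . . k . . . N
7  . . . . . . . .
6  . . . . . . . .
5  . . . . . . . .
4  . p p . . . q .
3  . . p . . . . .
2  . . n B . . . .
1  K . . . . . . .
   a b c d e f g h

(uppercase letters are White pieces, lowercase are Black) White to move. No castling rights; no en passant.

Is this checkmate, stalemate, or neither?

White to move; white king on a1.
In check: yes, from the black knight on c2.
King squares — b1: available; a2: available; b2: attacked by Pc3.
Legal moves for White: Ka2, Kb1.
White is in check but has 2 legal moves → neither.

neither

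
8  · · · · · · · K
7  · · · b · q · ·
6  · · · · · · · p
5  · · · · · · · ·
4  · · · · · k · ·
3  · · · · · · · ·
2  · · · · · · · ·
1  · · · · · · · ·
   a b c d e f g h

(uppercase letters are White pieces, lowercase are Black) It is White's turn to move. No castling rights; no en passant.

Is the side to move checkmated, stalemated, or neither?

White to move; white king on h8.
In check: no.
King squares — g7: attacked by Qf7; h7: attacked by Qf7; g8: attacked by Qf7.
Legal moves for White: none.
Not in check and no legal moves → stalemate.

stalemate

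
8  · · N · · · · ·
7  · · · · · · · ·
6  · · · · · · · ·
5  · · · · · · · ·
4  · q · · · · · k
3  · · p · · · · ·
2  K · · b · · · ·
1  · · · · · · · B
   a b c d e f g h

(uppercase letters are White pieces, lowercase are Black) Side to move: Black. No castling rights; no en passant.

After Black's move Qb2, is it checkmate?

After Qb2: white king on a2; in check: yes, from the black queen on b2.
King squares — a1: attacked by Qb2; b1: attacked by Qb2; b2: attacked by Pc3; a3: attacked by Qb2; b3: attacked by Qb2.
White has no legal moves → checkmate.

yes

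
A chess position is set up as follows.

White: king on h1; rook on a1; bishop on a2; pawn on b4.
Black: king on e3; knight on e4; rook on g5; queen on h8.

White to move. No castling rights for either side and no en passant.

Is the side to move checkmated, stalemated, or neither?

checkmate

White to move; white king on h1.
In check: yes, from the black queen on h8.
King squares — g1: attacked by Rg5; g2: attacked by Rg5; h2: attacked by Qh8.
Legal moves for White: none.
In check with no legal moves → checkmate.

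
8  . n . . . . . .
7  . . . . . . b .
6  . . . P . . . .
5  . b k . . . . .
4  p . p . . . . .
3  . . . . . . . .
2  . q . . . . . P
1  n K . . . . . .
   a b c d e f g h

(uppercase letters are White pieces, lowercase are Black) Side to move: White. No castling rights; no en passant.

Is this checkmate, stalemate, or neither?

checkmate

White to move; white king on b1.
In check: yes, from the black queen on b2.
King squares — a1: attacked by Qb2; c1: attacked by Qb2; a2: attacked by Qb2; b2: attacked by Bg7; c2: attacked by Na1.
Legal moves for White: none.
In check with no legal moves → checkmate.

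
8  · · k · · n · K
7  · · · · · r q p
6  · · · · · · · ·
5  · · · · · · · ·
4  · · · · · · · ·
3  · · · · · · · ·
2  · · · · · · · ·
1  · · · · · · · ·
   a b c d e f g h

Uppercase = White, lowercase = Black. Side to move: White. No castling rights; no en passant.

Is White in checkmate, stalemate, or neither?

checkmate

White to move; white king on h8.
In check: yes, from the black queen on g7.
King squares — g7: attacked by Rf7; h7: attacked by Qg7; g8: attacked by Qg7.
Legal moves for White: none.
In check with no legal moves → checkmate.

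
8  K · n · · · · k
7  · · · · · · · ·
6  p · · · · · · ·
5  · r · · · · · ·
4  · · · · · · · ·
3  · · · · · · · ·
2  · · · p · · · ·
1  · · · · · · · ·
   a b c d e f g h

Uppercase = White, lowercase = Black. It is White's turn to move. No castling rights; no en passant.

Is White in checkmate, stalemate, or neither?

White to move; white king on a8.
In check: no.
King squares — a7: attacked by Nc8; b7: attacked by Rb5; b8: attacked by Rb5.
Legal moves for White: none.
Not in check and no legal moves → stalemate.

stalemate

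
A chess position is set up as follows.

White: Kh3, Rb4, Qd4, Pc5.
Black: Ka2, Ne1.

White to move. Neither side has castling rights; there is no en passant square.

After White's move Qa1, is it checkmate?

After Qa1: black king on a2; in check: yes, from the white queen on a1.
Black has 1 legal reply: Kxa1.
In check but a legal move exists → not checkmate.

no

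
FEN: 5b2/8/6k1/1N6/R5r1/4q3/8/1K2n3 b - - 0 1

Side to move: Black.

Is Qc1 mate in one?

no

After Qc1: white king on b1; in check: yes, from the black queen on c1.
White has 2 legal replies: Ka2, Kxc1.
In check but a legal move exists → not checkmate.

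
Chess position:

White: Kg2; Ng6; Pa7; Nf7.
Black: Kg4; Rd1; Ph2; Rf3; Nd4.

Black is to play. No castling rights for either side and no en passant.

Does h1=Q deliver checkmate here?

yes

After h1=Q: white king on g2; in check: yes, from the black queen on h1.
King squares — f1: attacked by Rd1; g1: attacked by Rd1; h1: attacked by Rd1; f2: attacked by Rf3; h2: attacked by Qh1; f3: attacked by Qh1; g3: attacked by Rf3; h3: attacked by Qh1.
White has no legal moves → checkmate.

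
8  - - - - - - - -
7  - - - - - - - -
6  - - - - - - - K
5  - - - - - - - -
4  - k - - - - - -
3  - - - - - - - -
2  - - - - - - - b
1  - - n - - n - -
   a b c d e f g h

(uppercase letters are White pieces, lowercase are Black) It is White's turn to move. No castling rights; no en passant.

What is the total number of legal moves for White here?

White to move; king on h6.
In check: no.
Legal moves: Kh7, Kg7, Kg6, Kh5, Kg5.
Count: 5.

5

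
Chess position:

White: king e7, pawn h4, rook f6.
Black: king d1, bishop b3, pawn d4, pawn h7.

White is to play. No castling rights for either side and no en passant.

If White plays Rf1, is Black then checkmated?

no

After Rf1: black king on d1; in check: yes, from the white rook on f1.
Black has 3 legal replies: Ke2, Kd2, Kc2.
In check but a legal move exists → not checkmate.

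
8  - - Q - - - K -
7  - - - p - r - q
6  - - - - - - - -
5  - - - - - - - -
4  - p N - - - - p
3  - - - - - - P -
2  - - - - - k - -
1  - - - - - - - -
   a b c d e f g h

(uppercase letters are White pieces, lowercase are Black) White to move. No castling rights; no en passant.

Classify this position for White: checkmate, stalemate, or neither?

White to move; white king on g8.
In check: yes, from the black queen on h7.
King squares — f7: attacked by Qh7; g7: attacked by Rf7; h7: attacked by Rf7; f8: attacked by Rf7; h8: attacked by Qh7.
Legal moves for White: none.
In check with no legal moves → checkmate.

checkmate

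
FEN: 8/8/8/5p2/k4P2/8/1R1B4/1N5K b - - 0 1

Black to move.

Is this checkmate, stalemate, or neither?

stalemate

Black to move; black king on a4.
In check: no.
King squares — a3: attacked by Nb1; b3: attacked by Rb2; b4: attacked by Rb2; a5: attacked by Bd2; b5: attacked by Rb2.
Legal moves for Black: none.
Not in check and no legal moves → stalemate.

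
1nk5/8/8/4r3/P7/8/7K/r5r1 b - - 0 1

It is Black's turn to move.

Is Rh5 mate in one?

After Rh5: white king on h2; in check: yes, from the black rook on h5.
King squares — g1: attacked by Ra1; h1: attacked by Rg1; g2: attacked by Rg1; g3: attacked by Rg1; h3: attacked by Rh5.
White has no legal moves → checkmate.

yes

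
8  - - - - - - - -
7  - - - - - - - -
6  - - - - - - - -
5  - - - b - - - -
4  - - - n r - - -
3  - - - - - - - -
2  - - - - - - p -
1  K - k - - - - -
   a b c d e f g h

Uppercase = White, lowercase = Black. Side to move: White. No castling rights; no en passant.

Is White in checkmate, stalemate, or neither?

White to move; white king on a1.
In check: no.
King squares — b1: attacked by Kc1; a2: attacked by Bd5; b2: attacked by Kc1.
Legal moves for White: none.
Not in check and no legal moves → stalemate.

stalemate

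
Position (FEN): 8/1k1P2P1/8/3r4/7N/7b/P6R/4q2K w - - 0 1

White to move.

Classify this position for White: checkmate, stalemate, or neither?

White to move; white king on h1.
In check: yes, from the black queen on e1.
King squares — g1: attacked by Qe1; g2: attacked by Bh3; h2: own rook.
Legal moves for White: none.
In check with no legal moves → checkmate.

checkmate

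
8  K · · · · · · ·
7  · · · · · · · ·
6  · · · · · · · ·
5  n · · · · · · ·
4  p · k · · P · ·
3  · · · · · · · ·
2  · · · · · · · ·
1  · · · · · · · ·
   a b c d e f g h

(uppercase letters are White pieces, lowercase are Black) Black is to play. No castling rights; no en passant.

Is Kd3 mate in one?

no

After Kd3: white king on a8; in check: no.
White is not in check, so this cannot be checkmate.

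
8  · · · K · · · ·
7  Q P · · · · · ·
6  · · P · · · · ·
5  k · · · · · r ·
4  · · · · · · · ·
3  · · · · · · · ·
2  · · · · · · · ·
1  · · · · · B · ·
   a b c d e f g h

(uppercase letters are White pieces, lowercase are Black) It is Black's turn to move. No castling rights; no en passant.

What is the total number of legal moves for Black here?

1

Black to move; king on a5.
In check: yes, from the white queen on a7.
Legal moves: Kb4.
Count: 1.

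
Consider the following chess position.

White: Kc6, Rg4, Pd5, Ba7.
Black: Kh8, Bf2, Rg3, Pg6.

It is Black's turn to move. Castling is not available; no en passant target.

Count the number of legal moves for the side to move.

Black to move; king on h8.
In check: no.
Legal moves: Kg8, Kh7, Kg7, Rxg4, Rh3, Rf3, Re3, Rd3, Rc3+, Rb3, Ra3, Rg2, Rg1, Bxa7, Bb6, Bc5, Bd4, Be3, Bg1, Be1, g5.
Count: 21.

21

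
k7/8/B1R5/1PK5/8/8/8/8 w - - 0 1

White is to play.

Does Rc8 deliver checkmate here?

After Rc8: black king on a8; in check: yes, from the white rook on c8.
Black has 1 legal reply: Ka7.
In check but a legal move exists → not checkmate.

no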